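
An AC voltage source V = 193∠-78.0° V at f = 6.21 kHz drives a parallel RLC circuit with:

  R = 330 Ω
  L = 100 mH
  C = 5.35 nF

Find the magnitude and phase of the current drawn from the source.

Step 1 — Angular frequency: ω = 2π·f = 2π·6210 = 3.902e+04 rad/s.
Step 2 — Component impedances:
  R: Z = R = 330 Ω
  L: Z = jωL = j·3.902e+04·0.1 = 0 + j3902 Ω
  C: Z = 1/(jωC) = -j/(ω·C) = 0 - j4790 Ω
Step 3 — Parallel combination: 1/Z_total = 1/R + 1/L + 1/C; Z_total = 329.9 + j5.176 Ω = 330∠0.9° Ω.
Step 4 — Source phasor: V = 193∠-78.0° V = 40.13 - j188.8 V.
Step 5 — Ohm's law: I = V / Z_total = (40.13 - j188.8) / (329.9 + j5.176) = 0.1126 - j0.574 A.
Step 6 — Convert to polar: |I| = 0.5849 A, ∠I = -78.9°.

I = 0.5849∠-78.9° A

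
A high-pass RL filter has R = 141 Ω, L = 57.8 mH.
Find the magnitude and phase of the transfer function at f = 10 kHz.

Step 1 — Angular frequency: ω = 2π·1e+04 = 6.283e+04 rad/s.
Step 2 — Transfer function: H(jω) = jωL/(R + jωL).
Step 3 — Numerator jωL = j·3632; denominator R + jωL = 141 + j3632.
Step 4 — H = 0.9985 + j0.03877.
Step 5 — Magnitude: |H| = 0.9992 (-0.0 dB); phase: φ = 2.2°.

|H| = 0.9992 (-0.0 dB), φ = 2.2°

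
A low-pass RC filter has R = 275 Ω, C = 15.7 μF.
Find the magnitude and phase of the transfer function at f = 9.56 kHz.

Step 1 — Angular frequency: ω = 2π·9560 = 6.007e+04 rad/s.
Step 2 — Transfer function: H(jω) = 1/(1 + jωRC).
Step 3 — Denominator: 1 + jωRC = 1 + j·6.007e+04·275·1.57e-05 = 1 + j259.3.
Step 4 — H = 1.487e-05 - j0.003856.
Step 5 — Magnitude: |H| = 0.003856 (-48.3 dB); phase: φ = -89.8°.

|H| = 0.003856 (-48.3 dB), φ = -89.8°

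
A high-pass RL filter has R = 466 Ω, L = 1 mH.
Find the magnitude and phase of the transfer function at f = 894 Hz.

Step 1 — Angular frequency: ω = 2π·894 = 5617 rad/s.
Step 2 — Transfer function: H(jω) = jωL/(R + jωL).
Step 3 — Numerator jωL = j·5.617; denominator R + jωL = 466 + j5.617.
Step 4 — H = 0.0001453 + j0.01205.
Step 5 — Magnitude: |H| = 0.01205 (-38.4 dB); phase: φ = 89.3°.

|H| = 0.01205 (-38.4 dB), φ = 89.3°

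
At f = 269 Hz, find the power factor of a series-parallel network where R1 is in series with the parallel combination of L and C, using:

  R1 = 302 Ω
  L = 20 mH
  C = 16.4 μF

Step 1 — Angular frequency: ω = 2π·f = 2π·269 = 1690 rad/s.
Step 2 — Component impedances:
  R1: Z = R = 302 Ω
  L: Z = jωL = j·1690·0.02 = 0 + j33.8 Ω
  C: Z = 1/(jωC) = -j/(ω·C) = 0 - j36.08 Ω
Step 3 — Parallel branch: L || C = 1/(1/L + 1/C) = 0 + j536.5 Ω.
Step 4 — Series with R1: Z_total = R1 + (L || C) = 302 + j536.5 Ω = 615.7∠60.6° Ω.
Step 5 — Power factor: PF = cos(φ) = Re(Z)/|Z| = 302/615.7 = 0.4905.
Step 6 — Type: Im(Z) = 536.5 ⇒ lagging (phase φ = 60.6°).

PF = 0.4905 (lagging, φ = 60.6°)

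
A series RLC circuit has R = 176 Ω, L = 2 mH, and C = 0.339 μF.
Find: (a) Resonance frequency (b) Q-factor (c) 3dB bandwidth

Step 1 — Resonance: ω₀ = 1/√(LC) = 1/√(0.002·3.39e-07) = 3.84e+04 rad/s.
Step 2 — f₀ = ω₀/(2π) = 6112 Hz.
Step 3 — Series Q: Q = ω₀L/R = 3.84e+04·0.002/176 = 0.4364.
Step 4 — Bandwidth: Δω = ω₀/Q = 8.8e+04 rad/s; BW = Δω/(2π) = 1.401e+04 Hz.

(a) f₀ = 6112 Hz  (b) Q = 0.4364  (c) BW = 1.401e+04 Hz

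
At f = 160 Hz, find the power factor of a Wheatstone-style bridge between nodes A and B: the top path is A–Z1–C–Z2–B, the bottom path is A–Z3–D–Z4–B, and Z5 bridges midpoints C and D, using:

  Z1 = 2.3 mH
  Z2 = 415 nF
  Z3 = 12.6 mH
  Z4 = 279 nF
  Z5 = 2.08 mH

Step 1 — Angular frequency: ω = 2π·f = 2π·160 = 1005 rad/s.
Step 2 — Component impedances:
  Z1: Z = jωL = j·1005·0.0023 = 0 + j2.312 Ω
  Z2: Z = 1/(jωC) = -j/(ω·C) = 0 - j2397 Ω
  Z3: Z = jωL = j·1005·0.0126 = 0 + j12.67 Ω
  Z4: Z = 1/(jωC) = -j/(ω·C) = 0 - j3565 Ω
  Z5: Z = jωL = j·1005·0.00208 = 0 + j2.091 Ω
Step 3 — Bridge requires nodal analysis (the Z5 bridge couples midpoints C and D, so the two paths cannot be reduced to a simple series/parallel combination). Setting node B to ground and injecting 1 A at node A, the 3-node admittance system at A, C, D solves to V_A = Z_AB = 0 - j1431 Ω = 1431∠-90.0° Ω.
Step 4 — Power factor: PF = cos(φ) = Re(Z)/|Z| = -0/1431 = -0.
Step 5 — Type: Im(Z) = -1431 ⇒ leading (phase φ = -90.0°).

PF = -0 (leading, φ = -90.0°)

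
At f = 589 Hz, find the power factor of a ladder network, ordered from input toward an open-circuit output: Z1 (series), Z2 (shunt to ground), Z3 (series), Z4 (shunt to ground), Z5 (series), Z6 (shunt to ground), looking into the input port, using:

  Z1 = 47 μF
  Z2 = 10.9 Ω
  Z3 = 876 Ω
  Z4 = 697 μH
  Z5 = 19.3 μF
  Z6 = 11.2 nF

Step 1 — Angular frequency: ω = 2π·f = 2π·589 = 3701 rad/s.
Step 2 — Component impedances:
  Z1: Z = 1/(jωC) = -j/(ω·C) = 0 - j5.749 Ω
  Z2: Z = R = 10.9 Ω
  Z3: Z = R = 876 Ω
  Z4: Z = jωL = j·3701·0.000697 = 0 + j2.579 Ω
  Z5: Z = 1/(jωC) = -j/(ω·C) = 0 - j14 Ω
  Z6: Z = 1/(jωC) = -j/(ω·C) = 0 - j2.413e+04 Ω
Step 3 — Ladder network (open output): work backward from the far end, alternating series and parallel combinations. Z_in = 10.77 - j5.749 Ω = 12.2∠-28.1° Ω.
Step 4 — Power factor: PF = cos(φ) = Re(Z)/|Z| = 10.766/12.205 = 0.8821.
Step 5 — Type: Im(Z) = -5.749 ⇒ leading (phase φ = -28.1°).

PF = 0.8821 (leading, φ = -28.1°)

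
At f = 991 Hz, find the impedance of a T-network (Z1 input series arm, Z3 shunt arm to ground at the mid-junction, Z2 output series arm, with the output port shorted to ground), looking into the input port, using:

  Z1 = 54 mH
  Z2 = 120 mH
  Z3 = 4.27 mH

Step 1 — Angular frequency: ω = 2π·f = 2π·991 = 6227 rad/s.
Step 2 — Component impedances:
  Z1: Z = jωL = j·6227·0.054 = 0 + j336.2 Ω
  Z2: Z = jωL = j·6227·0.12 = 0 + j747.2 Ω
  Z3: Z = jωL = j·6227·0.00427 = 0 + j26.59 Ω
Step 3 — With the output port shorted to ground, the output series arm Z2 runs from the junction to ground; the shunt arm Z3 also runs from the junction to ground. They appear in parallel: Z3 || Z2 = 0 + j25.67 Ω.
Step 4 — Series with input arm Z1: Z_in = Z1 + (Z3 || Z2) = 0 + j361.9 Ω = 361.9∠90.0° Ω.

Z = 0 + j361.9 Ω = 361.9∠90.0° Ω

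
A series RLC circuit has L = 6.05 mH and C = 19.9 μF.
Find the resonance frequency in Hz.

Step 1 — Resonance condition Im(Z)=0 gives ω₀ = 1/√(LC).
Step 2 — ω₀ = 1/√(0.00605·1.99e-05) = 2882 rad/s.
Step 3 — f₀ = ω₀/(2π) = 458.7 Hz.

f₀ = 458.7 Hz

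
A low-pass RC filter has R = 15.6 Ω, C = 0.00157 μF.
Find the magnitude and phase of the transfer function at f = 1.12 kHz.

Step 1 — Angular frequency: ω = 2π·1120 = 7037 rad/s.
Step 2 — Transfer function: H(jω) = 1/(1 + jωRC).
Step 3 — Denominator: 1 + jωRC = 1 + j·7037·15.6·1.57e-09 = 1 + j0.0001724.
Step 4 — H = 1 - j0.0001724.
Step 5 — Magnitude: |H| = 1 (-0.0 dB); phase: φ = -0.0°.

|H| = 1 (-0.0 dB), φ = -0.0°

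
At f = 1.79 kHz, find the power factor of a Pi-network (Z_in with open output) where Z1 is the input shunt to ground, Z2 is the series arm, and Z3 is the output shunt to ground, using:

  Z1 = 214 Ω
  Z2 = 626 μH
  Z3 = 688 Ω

Step 1 — Angular frequency: ω = 2π·f = 2π·1790 = 1.125e+04 rad/s.
Step 2 — Component impedances:
  Z1: Z = R = 214 Ω
  Z2: Z = jωL = j·1.125e+04·0.000626 = 0 + j7.041 Ω
  Z3: Z = R = 688 Ω
Step 3 — With open output, the series arm Z2 and the output shunt Z3 appear in series to ground: Z2 + Z3 = 688 + j7.041 Ω.
Step 4 — Parallel with input shunt Z1: Z_in = Z1 || (Z2 + Z3) = 163.2 + j0.3963 Ω = 163.2∠0.1° Ω.
Step 5 — Power factor: PF = cos(φ) = Re(Z)/|Z| = 163.2/163.2 = 1.
Step 6 — Type: Im(Z) = 0.3963 ⇒ lagging (phase φ = 0.1°).

PF = 1 (lagging, φ = 0.1°)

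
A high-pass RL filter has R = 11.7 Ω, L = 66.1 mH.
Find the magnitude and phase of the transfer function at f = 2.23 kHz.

Step 1 — Angular frequency: ω = 2π·2230 = 1.401e+04 rad/s.
Step 2 — Transfer function: H(jω) = jωL/(R + jωL).
Step 3 — Numerator jωL = j·926.2; denominator R + jωL = 11.7 + j926.2.
Step 4 — H = 0.9998 + j0.01263.
Step 5 — Magnitude: |H| = 0.9999 (-0.0 dB); phase: φ = 0.7°.

|H| = 0.9999 (-0.0 dB), φ = 0.7°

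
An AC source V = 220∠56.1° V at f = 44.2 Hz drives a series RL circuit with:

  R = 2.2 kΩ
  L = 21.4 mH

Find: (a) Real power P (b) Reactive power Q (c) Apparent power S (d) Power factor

Step 1 — Angular frequency: ω = 2π·f = 2π·44.2 = 277.7 rad/s.
Step 2 — Component impedances:
  R: Z = R = 2200 Ω
  L: Z = jωL = j·277.7·0.0214 = 0 + j5.943 Ω
Step 3 — Series combination: Z_total = R + L = 2200 + j5.943 Ω = 2200∠0.2° Ω.
Step 4 — Source phasor: V = 220∠56.1° V = 122.7 + j182.6 V.
Step 5 — Current: I = V / Z = 0.056 + j0.08285 A = 0.1∠55.9° A.
Step 6 — Complex power: S = V·I* = 22 + j0.05943 VA.
Step 7 — Real power: P = Re(S) = 22 W.
Step 8 — Reactive power: Q = Im(S) = 0.05943 VAR.
Step 9 — Apparent power: |S| = 22 VA.
Step 10 — Power factor: PF = P/|S| = 1 (lagging).

(a) P = 22 W  (b) Q = 0.05943 VAR  (c) S = 22 VA  (d) PF = 1 (lagging)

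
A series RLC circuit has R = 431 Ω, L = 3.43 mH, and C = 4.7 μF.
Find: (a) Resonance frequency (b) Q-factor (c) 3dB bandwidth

Step 1 — Resonance: ω₀ = 1/√(LC) = 1/√(0.00343·4.7e-06) = 7876 rad/s.
Step 2 — f₀ = ω₀/(2π) = 1253 Hz.
Step 3 — Series Q: Q = ω₀L/R = 7876·0.00343/431 = 0.06268.
Step 4 — Bandwidth: Δω = ω₀/Q = 1.257e+05 rad/s; BW = Δω/(2π) = 2e+04 Hz.

(a) f₀ = 1253 Hz  (b) Q = 0.06268  (c) BW = 2e+04 Hz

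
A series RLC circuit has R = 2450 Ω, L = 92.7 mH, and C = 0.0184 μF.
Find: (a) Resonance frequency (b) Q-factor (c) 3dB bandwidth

Step 1 — Resonance condition Im(Z)=0 gives ω₀ = 1/√(LC).
Step 2 — ω₀ = 1/√(0.0927·1.84e-08) = 2.421e+04 rad/s.
Step 3 — f₀ = ω₀/(2π) = 3854 Hz.
Step 4 — Series Q: Q = ω₀L/R = 2.421e+04·0.0927/2450 = 0.9161.
Step 5 — 3dB bandwidth: Δω = ω₀/Q = 2.643e+04 rad/s; BW = Δω/(2π) = 4206 Hz.

(a) f₀ = 3854 Hz  (b) Q = 0.9161  (c) BW = 4206 Hz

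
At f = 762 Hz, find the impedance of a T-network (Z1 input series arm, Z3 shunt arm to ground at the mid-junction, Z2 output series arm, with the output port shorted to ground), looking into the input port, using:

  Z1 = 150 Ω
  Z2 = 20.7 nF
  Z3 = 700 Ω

Step 1 — Angular frequency: ω = 2π·f = 2π·762 = 4788 rad/s.
Step 2 — Component impedances:
  Z1: Z = R = 150 Ω
  Z2: Z = 1/(jωC) = -j/(ω·C) = 0 - j1.009e+04 Ω
  Z3: Z = R = 700 Ω
Step 3 — With the output port shorted to ground, the output series arm Z2 runs from the junction to ground; the shunt arm Z3 also runs from the junction to ground. They appear in parallel: Z3 || Z2 = 696.6 - j48.33 Ω.
Step 4 — Series with input arm Z1: Z_in = Z1 + (Z3 || Z2) = 846.6 - j48.33 Ω = 848∠-3.3° Ω.

Z = 846.6 - j48.33 Ω = 848∠-3.3° Ω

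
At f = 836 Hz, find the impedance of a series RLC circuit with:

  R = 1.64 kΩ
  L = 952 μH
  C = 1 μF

Step 1 — Angular frequency: ω = 2π·f = 2π·836 = 5253 rad/s.
Step 2 — Component impedances:
  R: Z = R = 1640 Ω
  L: Z = jωL = j·5253·0.000952 = 0 + j5.001 Ω
  C: Z = 1/(jωC) = -j/(ω·C) = 0 - j190.4 Ω
Step 3 — Series combination: Z_total = R + L + C = 1640 - j185.4 Ω = 1650∠-6.4° Ω.

Z = 1640 - j185.4 Ω = 1650∠-6.4° Ω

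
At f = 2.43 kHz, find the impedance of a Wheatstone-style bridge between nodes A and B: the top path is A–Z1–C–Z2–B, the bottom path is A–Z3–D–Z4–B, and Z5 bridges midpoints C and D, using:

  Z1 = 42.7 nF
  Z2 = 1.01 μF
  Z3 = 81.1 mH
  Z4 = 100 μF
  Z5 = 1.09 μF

Step 1 — Angular frequency: ω = 2π·f = 2π·2430 = 1.527e+04 rad/s.
Step 2 — Component impedances:
  Z1: Z = 1/(jωC) = -j/(ω·C) = 0 - j1534 Ω
  Z2: Z = 1/(jωC) = -j/(ω·C) = 0 - j64.85 Ω
  Z3: Z = jωL = j·1.527e+04·0.0811 = 0 + j1238 Ω
  Z4: Z = 1/(jωC) = -j/(ω·C) = 0 - j0.655 Ω
  Z5: Z = 1/(jωC) = -j/(ω·C) = 0 - j60.09 Ω
Step 3 — Bridge requires nodal analysis (the Z5 bridge couples midpoints C and D, so the two paths cannot be reduced to a simple series/parallel combination). Setting node B to ground and injecting 1 A at node A, the 3-node admittance system at A, C, D solves to V_A = Z_AB = 0 + j5925 Ω = 5925∠90.0° Ω.

Z = 0 + j5925 Ω = 5925∠90.0° Ω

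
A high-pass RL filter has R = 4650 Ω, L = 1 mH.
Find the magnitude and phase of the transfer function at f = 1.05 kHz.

Step 1 — Angular frequency: ω = 2π·1050 = 6597 rad/s.
Step 2 — Transfer function: H(jω) = jωL/(R + jωL).
Step 3 — Numerator jωL = j·6.597; denominator R + jωL = 4650 + j6.597.
Step 4 — H = 2.013e-06 + j0.001419.
Step 5 — Magnitude: |H| = 0.001419 (-57.0 dB); phase: φ = 89.9°.

|H| = 0.001419 (-57.0 dB), φ = 89.9°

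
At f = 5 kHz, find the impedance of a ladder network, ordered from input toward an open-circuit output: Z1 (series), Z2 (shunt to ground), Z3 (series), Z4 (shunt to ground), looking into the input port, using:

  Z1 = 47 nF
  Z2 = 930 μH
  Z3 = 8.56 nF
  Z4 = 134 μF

Step 1 — Angular frequency: ω = 2π·f = 2π·5000 = 3.142e+04 rad/s.
Step 2 — Component impedances:
  Z1: Z = 1/(jωC) = -j/(ω·C) = 0 - j677.3 Ω
  Z2: Z = jωL = j·3.142e+04·0.00093 = 0 + j29.22 Ω
  Z3: Z = 1/(jωC) = -j/(ω·C) = 0 - j3719 Ω
  Z4: Z = 1/(jωC) = -j/(ω·C) = 0 - j0.2375 Ω
Step 3 — Ladder network (open output): work backward from the far end, alternating series and parallel combinations. Z_in = 0 - j647.8 Ω = 647.8∠-90.0° Ω.

Z = 0 - j647.8 Ω = 647.8∠-90.0° Ω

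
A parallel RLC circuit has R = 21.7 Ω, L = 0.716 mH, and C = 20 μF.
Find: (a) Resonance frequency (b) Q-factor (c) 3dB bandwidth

Step 1 — Resonance: ω₀ = 1/√(LC) = 1/√(0.000716·2e-05) = 8357 rad/s.
Step 2 — f₀ = ω₀/(2π) = 1330 Hz.
Step 3 — Parallel Q: Q = R/(ω₀L) = 21.7/(8357·0.000716) = 3.627.
Step 4 — Bandwidth: Δω = ω₀/Q = 2304 rad/s; BW = Δω/(2π) = 366.7 Hz.

(a) f₀ = 1330 Hz  (b) Q = 3.627  (c) BW = 366.7 Hz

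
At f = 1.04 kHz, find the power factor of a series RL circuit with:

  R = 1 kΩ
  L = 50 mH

Step 1 — Angular frequency: ω = 2π·f = 2π·1040 = 6535 rad/s.
Step 2 — Component impedances:
  R: Z = R = 1000 Ω
  L: Z = jωL = j·6535·0.05 = 0 + j326.7 Ω
Step 3 — Series combination: Z_total = R + L = 1000 + j326.7 Ω = 1052∠18.1° Ω.
Step 4 — Power factor: PF = cos(φ) = Re(Z)/|Z| = 1000/1052 = 0.9506.
Step 5 — Type: Im(Z) = 326.7 ⇒ lagging (phase φ = 18.1°).

PF = 0.9506 (lagging, φ = 18.1°)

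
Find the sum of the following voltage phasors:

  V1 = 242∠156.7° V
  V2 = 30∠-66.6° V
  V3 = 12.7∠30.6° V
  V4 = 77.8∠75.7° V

Step 1 — Convert each phasor to rectangular form:
  V1 = 242·(cos(156.7°) + j·sin(156.7°)) = -222.3 + j95.72 V
  V2 = 30·(cos(-66.6°) + j·sin(-66.6°)) = 11.91 - j27.53 V
  V3 = 12.7·(cos(30.6°) + j·sin(30.6°)) = 10.93 + j6.465 V
  V4 = 77.8·(cos(75.7°) + j·sin(75.7°)) = 19.22 + j75.39 V
Step 2 — Sum components: V_total = -180.2 + j150 V.
Step 3 — Convert to polar: |V_total| = 234.5 V, ∠V_total = 140.2°.

V_total = 234.5∠140.2° V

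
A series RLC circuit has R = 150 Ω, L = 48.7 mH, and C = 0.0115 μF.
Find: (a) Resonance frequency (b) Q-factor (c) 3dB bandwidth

Step 1 — Resonance: ω₀ = 1/√(LC) = 1/√(0.0487·1.15e-08) = 4.226e+04 rad/s.
Step 2 — f₀ = ω₀/(2π) = 6725 Hz.
Step 3 — Series Q: Q = ω₀L/R = 4.226e+04·0.0487/150 = 13.72.
Step 4 — Bandwidth: Δω = ω₀/Q = 3080 rad/s; BW = Δω/(2π) = 490.2 Hz.

(a) f₀ = 6725 Hz  (b) Q = 13.72  (c) BW = 490.2 Hz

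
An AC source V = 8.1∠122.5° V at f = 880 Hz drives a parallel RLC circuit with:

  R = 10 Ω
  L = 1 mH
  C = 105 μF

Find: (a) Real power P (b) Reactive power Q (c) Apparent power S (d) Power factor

Step 1 — Angular frequency: ω = 2π·f = 2π·880 = 5529 rad/s.
Step 2 — Component impedances:
  R: Z = R = 10 Ω
  L: Z = jωL = j·5529·0.001 = 0 + j5.529 Ω
  C: Z = 1/(jωC) = -j/(ω·C) = 0 - j1.722 Ω
Step 3 — Parallel combination: 1/Z_total = 1/R + 1/L + 1/C; Z_total = 0.589 - j2.354 Ω = 2.427∠-76.0° Ω.
Step 4 — Source phasor: V = 8.1∠122.5° V = -4.352 + j6.831 V.
Step 5 — Current: I = V / Z = -3.166 - j1.056 A = 3.337∠-161.5° A.
Step 6 — Complex power: S = V·I* = 6.561 - j26.22 VA.
Step 7 — Real power: P = Re(S) = 6.561 W.
Step 8 — Reactive power: Q = Im(S) = -26.22 VAR.
Step 9 — Apparent power: |S| = 27.03 VA.
Step 10 — Power factor: PF = P/|S| = 0.2427 (leading).

(a) P = 6.561 W  (b) Q = -26.22 VAR  (c) S = 27.03 VA  (d) PF = 0.2427 (leading)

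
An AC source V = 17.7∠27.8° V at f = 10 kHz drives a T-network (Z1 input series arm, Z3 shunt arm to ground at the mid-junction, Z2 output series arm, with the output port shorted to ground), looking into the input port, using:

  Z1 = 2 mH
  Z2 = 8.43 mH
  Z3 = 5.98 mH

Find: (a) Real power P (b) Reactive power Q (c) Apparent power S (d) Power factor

Step 1 — Angular frequency: ω = 2π·f = 2π·1e+04 = 6.283e+04 rad/s.
Step 2 — Component impedances:
  Z1: Z = jωL = j·6.283e+04·0.002 = 0 + j125.7 Ω
  Z2: Z = jωL = j·6.283e+04·0.00843 = 0 + j529.7 Ω
  Z3: Z = jωL = j·6.283e+04·0.00598 = 0 + j375.7 Ω
Step 3 — With the output port shorted to ground, the output series arm Z2 runs from the junction to ground; the shunt arm Z3 also runs from the junction to ground. They appear in parallel: Z3 || Z2 = 0 + j219.8 Ω.
Step 4 — Series with input arm Z1: Z_in = Z1 + (Z3 || Z2) = 0 + j345.5 Ω = 345.5∠90.0° Ω.
Step 5 — Source phasor: V = 17.7∠27.8° V = 15.66 + j8.255 V.
Step 6 — Current: I = V / Z = 0.02389 - j0.04532 A = 0.05123∠-62.2° A.
Step 7 — Complex power: S = V·I* = 0 + j0.9068 VA.
Step 8 — Real power: P = Re(S) = 0 W.
Step 9 — Reactive power: Q = Im(S) = 0.9068 VAR.
Step 10 — Apparent power: |S| = 0.9068 VA.
Step 11 — Power factor: PF = P/|S| = 0 (lagging).

(a) P = 0 W  (b) Q = 0.9068 VAR  (c) S = 0.9068 VA  (d) PF = 0 (lagging)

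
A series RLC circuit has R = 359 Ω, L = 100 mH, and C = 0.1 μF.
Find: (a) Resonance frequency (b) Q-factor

Step 1 — Resonance condition Im(Z)=0 gives ω₀ = 1/√(LC).
Step 2 — ω₀ = 1/√(0.1·1e-07) = 1e+04 rad/s.
Step 3 — f₀ = ω₀/(2π) = 1592 Hz.
Step 4 — Series Q: Q = ω₀L/R = 1e+04·0.1/359 = 2.786.

(a) f₀ = 1592 Hz  (b) Q = 2.786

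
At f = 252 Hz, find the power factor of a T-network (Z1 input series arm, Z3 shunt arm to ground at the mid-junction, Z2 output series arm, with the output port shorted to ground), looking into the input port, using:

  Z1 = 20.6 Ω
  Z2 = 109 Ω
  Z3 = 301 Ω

Step 1 — Angular frequency: ω = 2π·f = 2π·252 = 1583 rad/s.
Step 2 — Component impedances:
  Z1: Z = R = 20.6 Ω
  Z2: Z = R = 109 Ω
  Z3: Z = R = 301 Ω
Step 3 — With the output port shorted to ground, the output series arm Z2 runs from the junction to ground; the shunt arm Z3 also runs from the junction to ground. They appear in parallel: Z3 || Z2 = 80.02 Ω.
Step 4 — Series with input arm Z1: Z_in = Z1 + (Z3 || Z2) = 100.6 Ω = 100.6∠0.0° Ω.
Step 5 — Power factor: PF = cos(φ) = Re(Z)/|Z| = 100.6/100.6 = 1.
Step 6 — Type: Im(Z) = 0 ⇒ unity (phase φ = 0.0°).

PF = 1 (unity, φ = 0.0°)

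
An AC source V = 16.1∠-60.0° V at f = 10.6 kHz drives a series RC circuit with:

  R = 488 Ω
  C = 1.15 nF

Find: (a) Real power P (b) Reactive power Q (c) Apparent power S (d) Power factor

Step 1 — Angular frequency: ω = 2π·f = 2π·1.06e+04 = 6.66e+04 rad/s.
Step 2 — Component impedances:
  R: Z = R = 488 Ω
  C: Z = 1/(jωC) = -j/(ω·C) = 0 - j1.306e+04 Ω
Step 3 — Series combination: Z_total = R + C = 488 - j1.306e+04 Ω = 1.307e+04∠-87.9° Ω.
Step 4 — Source phasor: V = 16.1∠-60.0° V = 8.05 - j13.94 V.
Step 5 — Current: I = V / Z = 0.001089 + j0.0005758 A = 0.001232∠27.9° A.
Step 6 — Complex power: S = V·I* = 0.000741 - j0.01983 VA.
Step 7 — Real power: P = Re(S) = 0.000741 W.
Step 8 — Reactive power: Q = Im(S) = -0.01983 VAR.
Step 9 — Apparent power: |S| = 0.01984 VA.
Step 10 — Power factor: PF = P/|S| = 0.03735 (leading).

(a) P = 0.000741 W  (b) Q = -0.01983 VAR  (c) S = 0.01984 VA  (d) PF = 0.03735 (leading)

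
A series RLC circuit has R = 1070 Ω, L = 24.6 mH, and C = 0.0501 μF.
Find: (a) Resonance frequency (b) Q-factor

Step 1 — Resonance condition Im(Z)=0 gives ω₀ = 1/√(LC).
Step 2 — ω₀ = 1/√(0.0246·5.01e-08) = 2.848e+04 rad/s.
Step 3 — f₀ = ω₀/(2π) = 4534 Hz.
Step 4 — Series Q: Q = ω₀L/R = 2.848e+04·0.0246/1070 = 0.6549.

(a) f₀ = 4534 Hz  (b) Q = 0.6549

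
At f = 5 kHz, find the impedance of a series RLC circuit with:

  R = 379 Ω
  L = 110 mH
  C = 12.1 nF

Step 1 — Angular frequency: ω = 2π·f = 2π·5000 = 3.142e+04 rad/s.
Step 2 — Component impedances:
  R: Z = R = 379 Ω
  L: Z = jωL = j·3.142e+04·0.11 = 0 + j3456 Ω
  C: Z = 1/(jωC) = -j/(ω·C) = 0 - j2631 Ω
Step 3 — Series combination: Z_total = R + L + C = 379 + j825.1 Ω = 908∠65.3° Ω.

Z = 379 + j825.1 Ω = 908∠65.3° Ω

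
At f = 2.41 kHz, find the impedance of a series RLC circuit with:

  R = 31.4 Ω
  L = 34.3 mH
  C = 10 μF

Step 1 — Angular frequency: ω = 2π·f = 2π·2410 = 1.514e+04 rad/s.
Step 2 — Component impedances:
  R: Z = R = 31.4 Ω
  L: Z = jωL = j·1.514e+04·0.0343 = 0 + j519.4 Ω
  C: Z = 1/(jωC) = -j/(ω·C) = 0 - j6.604 Ω
Step 3 — Series combination: Z_total = R + L + C = 31.4 + j512.8 Ω = 513.7∠86.5° Ω.

Z = 31.4 + j512.8 Ω = 513.7∠86.5° Ω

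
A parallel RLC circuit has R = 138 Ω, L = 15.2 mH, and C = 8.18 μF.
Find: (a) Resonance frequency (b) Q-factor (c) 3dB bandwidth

Step 1 — Resonance: ω₀ = 1/√(LC) = 1/√(0.0152·8.18e-06) = 2836 rad/s.
Step 2 — f₀ = ω₀/(2π) = 451.4 Hz.
Step 3 — Parallel Q: Q = R/(ω₀L) = 138/(2836·0.0152) = 3.201.
Step 4 — Bandwidth: Δω = ω₀/Q = 885.9 rad/s; BW = Δω/(2π) = 141 Hz.

(a) f₀ = 451.4 Hz  (b) Q = 3.201  (c) BW = 141 Hz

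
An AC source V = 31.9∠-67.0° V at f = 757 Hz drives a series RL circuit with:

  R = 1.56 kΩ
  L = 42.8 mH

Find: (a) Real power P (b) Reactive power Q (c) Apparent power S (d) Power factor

Step 1 — Angular frequency: ω = 2π·f = 2π·757 = 4756 rad/s.
Step 2 — Component impedances:
  R: Z = R = 1560 Ω
  L: Z = jωL = j·4756·0.0428 = 0 + j203.6 Ω
Step 3 — Series combination: Z_total = R + L = 1560 + j203.6 Ω = 1573∠7.4° Ω.
Step 4 — Source phasor: V = 31.9∠-67.0° V = 12.46 - j29.36 V.
Step 5 — Current: I = V / Z = 0.005441 - j0.01953 A = 0.02028∠-74.4° A.
Step 6 — Complex power: S = V·I* = 0.6414 + j0.0837 VA.
Step 7 — Real power: P = Re(S) = 0.6414 W.
Step 8 — Reactive power: Q = Im(S) = 0.0837 VAR.
Step 9 — Apparent power: |S| = 0.6468 VA.
Step 10 — Power factor: PF = P/|S| = 0.9916 (lagging).

(a) P = 0.6414 W  (b) Q = 0.0837 VAR  (c) S = 0.6468 VA  (d) PF = 0.9916 (lagging)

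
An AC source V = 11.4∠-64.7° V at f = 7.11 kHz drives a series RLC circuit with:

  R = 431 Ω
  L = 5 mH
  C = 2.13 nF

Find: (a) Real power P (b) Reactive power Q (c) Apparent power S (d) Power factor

Step 1 — Angular frequency: ω = 2π·f = 2π·7110 = 4.467e+04 rad/s.
Step 2 — Component impedances:
  R: Z = R = 431 Ω
  L: Z = jωL = j·4.467e+04·0.005 = 0 + j223.4 Ω
  C: Z = 1/(jωC) = -j/(ω·C) = 0 - j1.051e+04 Ω
Step 3 — Series combination: Z_total = R + L + C = 431 - j1.029e+04 Ω = 1.029e+04∠-87.6° Ω.
Step 4 — Source phasor: V = 11.4∠-64.7° V = 4.872 - j10.31 V.
Step 5 — Current: I = V / Z = 0.00102 + j0.0004309 A = 0.001107∠22.9° A.
Step 6 — Complex power: S = V·I* = 0.0005285 - j0.01261 VA.
Step 7 — Real power: P = Re(S) = 0.0005285 W.
Step 8 — Reactive power: Q = Im(S) = -0.01261 VAR.
Step 9 — Apparent power: |S| = 0.01262 VA.
Step 10 — Power factor: PF = P/|S| = 0.04187 (leading).

(a) P = 0.0005285 W  (b) Q = -0.01261 VAR  (c) S = 0.01262 VA  (d) PF = 0.04187 (leading)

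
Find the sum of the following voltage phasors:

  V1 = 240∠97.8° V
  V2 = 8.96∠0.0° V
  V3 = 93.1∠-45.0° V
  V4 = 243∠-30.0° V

Step 1 — Convert each phasor to rectangular form:
  V1 = 240·(cos(97.8°) + j·sin(97.8°)) = -32.57 + j237.8 V
  V2 = 8.96·(cos(0.0°) + j·sin(0.0°)) = 8.96 V
  V3 = 93.1·(cos(-45.0°) + j·sin(-45.0°)) = 65.83 - j65.83 V
  V4 = 243·(cos(-30.0°) + j·sin(-30.0°)) = 210.4 - j121.5 V
Step 2 — Sum components: V_total = 252.7 + j50.45 V.
Step 3 — Convert to polar: |V_total| = 257.7 V, ∠V_total = 11.3°.

V_total = 257.7∠11.3° V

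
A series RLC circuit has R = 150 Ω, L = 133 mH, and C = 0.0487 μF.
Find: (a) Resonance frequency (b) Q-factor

Step 1 — Resonance condition Im(Z)=0 gives ω₀ = 1/√(LC).
Step 2 — ω₀ = 1/√(0.133·4.87e-08) = 1.243e+04 rad/s.
Step 3 — f₀ = ω₀/(2π) = 1978 Hz.
Step 4 — Series Q: Q = ω₀L/R = 1.243e+04·0.133/150 = 11.02.

(a) f₀ = 1978 Hz  (b) Q = 11.02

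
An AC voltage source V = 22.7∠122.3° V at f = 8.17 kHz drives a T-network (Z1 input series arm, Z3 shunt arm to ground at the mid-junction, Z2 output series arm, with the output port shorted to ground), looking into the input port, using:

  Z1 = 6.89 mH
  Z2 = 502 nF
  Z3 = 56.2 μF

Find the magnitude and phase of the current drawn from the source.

Step 1 — Angular frequency: ω = 2π·f = 2π·8170 = 5.133e+04 rad/s.
Step 2 — Component impedances:
  Z1: Z = jωL = j·5.133e+04·0.00689 = 0 + j353.7 Ω
  Z2: Z = 1/(jωC) = -j/(ω·C) = 0 - j38.81 Ω
  Z3: Z = 1/(jωC) = -j/(ω·C) = 0 - j0.3466 Ω
Step 3 — With the output port shorted to ground, the output series arm Z2 runs from the junction to ground; the shunt arm Z3 also runs from the junction to ground. They appear in parallel: Z3 || Z2 = 0 - j0.3436 Ω.
Step 4 — Series with input arm Z1: Z_in = Z1 + (Z3 || Z2) = 0 + j353.3 Ω = 353.3∠90.0° Ω.
Step 5 — Source phasor: V = 22.7∠122.3° V = -12.13 + j19.19 V.
Step 6 — Ohm's law: I = V / Z_total = (-12.13 + j19.19) / (0 + j353.3) = 0.0543 + j0.03433 A.
Step 7 — Convert to polar: |I| = 0.06424 A, ∠I = 32.3°.

I = 0.06424∠32.3° A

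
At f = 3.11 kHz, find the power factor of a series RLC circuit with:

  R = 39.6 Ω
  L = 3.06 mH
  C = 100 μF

Step 1 — Angular frequency: ω = 2π·f = 2π·3110 = 1.954e+04 rad/s.
Step 2 — Component impedances:
  R: Z = R = 39.6 Ω
  L: Z = jωL = j·1.954e+04·0.00306 = 0 + j59.79 Ω
  C: Z = 1/(jωC) = -j/(ω·C) = 0 - j0.5118 Ω
Step 3 — Series combination: Z_total = R + L + C = 39.6 + j59.28 Ω = 71.29∠56.3° Ω.
Step 4 — Power factor: PF = cos(φ) = Re(Z)/|Z| = 39.6/71.29 = 0.5555.
Step 5 — Type: Im(Z) = 59.28 ⇒ lagging (phase φ = 56.3°).

PF = 0.5555 (lagging, φ = 56.3°)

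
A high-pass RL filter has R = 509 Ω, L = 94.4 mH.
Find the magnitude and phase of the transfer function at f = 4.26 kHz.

Step 1 — Angular frequency: ω = 2π·4260 = 2.677e+04 rad/s.
Step 2 — Transfer function: H(jω) = jωL/(R + jωL).
Step 3 — Numerator jωL = j·2527; denominator R + jωL = 509 + j2527.
Step 4 — H = 0.961 + j0.1936.
Step 5 — Magnitude: |H| = 0.9803 (-0.2 dB); phase: φ = 11.4°.

|H| = 0.9803 (-0.2 dB), φ = 11.4°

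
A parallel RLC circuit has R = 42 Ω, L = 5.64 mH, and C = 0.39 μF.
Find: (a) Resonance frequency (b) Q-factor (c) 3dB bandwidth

Step 1 — Resonance: ω₀ = 1/√(LC) = 1/√(0.00564·3.9e-07) = 2.132e+04 rad/s.
Step 2 — f₀ = ω₀/(2π) = 3394 Hz.
Step 3 — Parallel Q: Q = R/(ω₀L) = 42/(2.132e+04·0.00564) = 0.3493.
Step 4 — Bandwidth: Δω = ω₀/Q = 6.105e+04 rad/s; BW = Δω/(2π) = 9716 Hz.

(a) f₀ = 3394 Hz  (b) Q = 0.3493  (c) BW = 9716 Hz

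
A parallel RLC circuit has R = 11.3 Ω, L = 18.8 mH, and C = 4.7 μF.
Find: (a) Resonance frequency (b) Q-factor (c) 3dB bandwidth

Step 1 — Resonance: ω₀ = 1/√(LC) = 1/√(0.0188·4.7e-06) = 3364 rad/s.
Step 2 — f₀ = ω₀/(2π) = 535.4 Hz.
Step 3 — Parallel Q: Q = R/(ω₀L) = 11.3/(3364·0.0188) = 0.1787.
Step 4 — Bandwidth: Δω = ω₀/Q = 1.883e+04 rad/s; BW = Δω/(2π) = 2997 Hz.

(a) f₀ = 535.4 Hz  (b) Q = 0.1787  (c) BW = 2997 Hz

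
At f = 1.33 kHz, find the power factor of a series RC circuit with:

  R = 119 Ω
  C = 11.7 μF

Step 1 — Angular frequency: ω = 2π·f = 2π·1330 = 8357 rad/s.
Step 2 — Component impedances:
  R: Z = R = 119 Ω
  C: Z = 1/(jωC) = -j/(ω·C) = 0 - j10.23 Ω
Step 3 — Series combination: Z_total = R + C = 119 - j10.23 Ω = 119.4∠-4.9° Ω.
Step 4 — Power factor: PF = cos(φ) = Re(Z)/|Z| = 119/119.44 = 0.9963.
Step 5 — Type: Im(Z) = -10.23 ⇒ leading (phase φ = -4.9°).

PF = 0.9963 (leading, φ = -4.9°)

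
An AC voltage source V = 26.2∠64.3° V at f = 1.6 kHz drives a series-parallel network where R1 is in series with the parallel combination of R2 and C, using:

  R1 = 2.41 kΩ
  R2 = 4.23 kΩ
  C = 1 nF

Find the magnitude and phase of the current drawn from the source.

Step 1 — Angular frequency: ω = 2π·f = 2π·1600 = 1.005e+04 rad/s.
Step 2 — Component impedances:
  R1: Z = R = 2410 Ω
  R2: Z = R = 4230 Ω
  C: Z = 1/(jωC) = -j/(ω·C) = 0 - j9.947e+04 Ω
Step 3 — Parallel branch: R2 || C = 1/(1/R2 + 1/C) = 4222 - j179.6 Ω.
Step 4 — Series with R1: Z_total = R1 + (R2 || C) = 6632 - j179.6 Ω = 6635∠-1.6° Ω.
Step 5 — Source phasor: V = 26.2∠64.3° V = 11.36 + j23.61 V.
Step 6 — Ohm's law: I = V / Z_total = (11.36 + j23.61) / (6632 - j179.6) = 0.001616 + j0.003603 A.
Step 7 — Convert to polar: |I| = 0.003949 A, ∠I = 65.9°.

I = 0.003949∠65.9° A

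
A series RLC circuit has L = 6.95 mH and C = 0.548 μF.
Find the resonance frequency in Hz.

Step 1 — Resonance condition Im(Z)=0 gives ω₀ = 1/√(LC).
Step 2 — ω₀ = 1/√(0.00695·5.48e-07) = 1.62e+04 rad/s.
Step 3 — f₀ = ω₀/(2π) = 2579 Hz.

f₀ = 2579 Hz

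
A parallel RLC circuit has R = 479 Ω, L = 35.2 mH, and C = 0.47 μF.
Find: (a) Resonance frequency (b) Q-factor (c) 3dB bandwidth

Step 1 — Resonance: ω₀ = 1/√(LC) = 1/√(0.0352·4.7e-07) = 7775 rad/s.
Step 2 — f₀ = ω₀/(2π) = 1237 Hz.
Step 3 — Parallel Q: Q = R/(ω₀L) = 479/(7775·0.0352) = 1.75.
Step 4 — Bandwidth: Δω = ω₀/Q = 4442 rad/s; BW = Δω/(2π) = 706.9 Hz.

(a) f₀ = 1237 Hz  (b) Q = 1.75  (c) BW = 706.9 Hz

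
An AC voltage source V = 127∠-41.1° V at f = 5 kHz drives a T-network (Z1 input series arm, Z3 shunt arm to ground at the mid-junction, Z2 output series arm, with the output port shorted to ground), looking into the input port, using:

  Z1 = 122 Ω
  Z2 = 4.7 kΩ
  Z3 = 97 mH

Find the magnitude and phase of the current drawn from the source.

Step 1 — Angular frequency: ω = 2π·f = 2π·5000 = 3.142e+04 rad/s.
Step 2 — Component impedances:
  Z1: Z = R = 122 Ω
  Z2: Z = R = 4700 Ω
  Z3: Z = jωL = j·3.142e+04·0.097 = 0 + j3047 Ω
Step 3 — With the output port shorted to ground, the output series arm Z2 runs from the junction to ground; the shunt arm Z3 also runs from the junction to ground. They appear in parallel: Z3 || Z2 = 1391 + j2145 Ω.
Step 4 — Series with input arm Z1: Z_in = Z1 + (Z3 || Z2) = 1513 + j2145 Ω = 2625∠54.8° Ω.
Step 5 — Source phasor: V = 127∠-41.1° V = 95.7 - j83.49 V.
Step 6 — Ohm's law: I = V / Z_total = (95.7 - j83.49) / (1513 + j2145) = -0.004979 - j0.04812 A.
Step 7 — Convert to polar: |I| = 0.04838 A, ∠I = -95.9°.

I = 0.04838∠-95.9° A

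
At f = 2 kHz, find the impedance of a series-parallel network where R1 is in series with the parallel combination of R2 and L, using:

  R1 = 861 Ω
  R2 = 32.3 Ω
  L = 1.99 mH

Step 1 — Angular frequency: ω = 2π·f = 2π·2000 = 1.257e+04 rad/s.
Step 2 — Component impedances:
  R1: Z = R = 861 Ω
  R2: Z = R = 32.3 Ω
  L: Z = jωL = j·1.257e+04·0.00199 = 0 + j25.01 Ω
Step 3 — Parallel branch: R2 || L = 1/(1/R2 + 1/L) = 12.1 + j15.64 Ω.
Step 4 — Series with R1: Z_total = R1 + (R2 || L) = 873.1 + j15.64 Ω = 873.2∠1.0° Ω.

Z = 873.1 + j15.64 Ω = 873.2∠1.0° Ω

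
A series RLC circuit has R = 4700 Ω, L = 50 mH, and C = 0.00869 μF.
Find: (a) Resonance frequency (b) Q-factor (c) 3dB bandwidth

Step 1 — Resonance condition Im(Z)=0 gives ω₀ = 1/√(LC).
Step 2 — ω₀ = 1/√(0.05·8.69e-09) = 4.797e+04 rad/s.
Step 3 — f₀ = ω₀/(2π) = 7635 Hz.
Step 4 — Series Q: Q = ω₀L/R = 4.797e+04·0.05/4700 = 0.5104.
Step 5 — 3dB bandwidth: Δω = ω₀/Q = 9.4e+04 rad/s; BW = Δω/(2π) = 1.496e+04 Hz.

(a) f₀ = 7635 Hz  (b) Q = 0.5104  (c) BW = 1.496e+04 Hz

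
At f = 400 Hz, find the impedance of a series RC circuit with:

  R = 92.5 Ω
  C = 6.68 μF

Step 1 — Angular frequency: ω = 2π·f = 2π·400 = 2513 rad/s.
Step 2 — Component impedances:
  R: Z = R = 92.5 Ω
  C: Z = 1/(jωC) = -j/(ω·C) = 0 - j59.56 Ω
Step 3 — Series combination: Z_total = R + C = 92.5 - j59.56 Ω = 110∠-32.8° Ω.

Z = 92.5 - j59.56 Ω = 110∠-32.8° Ω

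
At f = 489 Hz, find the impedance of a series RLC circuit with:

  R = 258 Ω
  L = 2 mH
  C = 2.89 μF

Step 1 — Angular frequency: ω = 2π·f = 2π·489 = 3072 rad/s.
Step 2 — Component impedances:
  R: Z = R = 258 Ω
  L: Z = jωL = j·3072·0.002 = 0 + j6.145 Ω
  C: Z = 1/(jωC) = -j/(ω·C) = 0 - j112.6 Ω
Step 3 — Series combination: Z_total = R + L + C = 258 - j106.5 Ω = 279.1∠-22.4° Ω.

Z = 258 - j106.5 Ω = 279.1∠-22.4° Ω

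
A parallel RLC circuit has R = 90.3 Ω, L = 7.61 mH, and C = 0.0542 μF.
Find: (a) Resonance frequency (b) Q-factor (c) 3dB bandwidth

Step 1 — Resonance: ω₀ = 1/√(LC) = 1/√(0.00761·5.42e-08) = 4.924e+04 rad/s.
Step 2 — f₀ = ω₀/(2π) = 7837 Hz.
Step 3 — Parallel Q: Q = R/(ω₀L) = 90.3/(4.924e+04·0.00761) = 0.241.
Step 4 — Bandwidth: Δω = ω₀/Q = 2.043e+05 rad/s; BW = Δω/(2π) = 3.252e+04 Hz.

(a) f₀ = 7837 Hz  (b) Q = 0.241  (c) BW = 3.252e+04 Hz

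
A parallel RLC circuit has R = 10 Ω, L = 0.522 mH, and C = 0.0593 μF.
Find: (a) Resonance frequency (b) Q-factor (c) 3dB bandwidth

Step 1 — Resonance: ω₀ = 1/√(LC) = 1/√(0.000522·5.93e-08) = 1.797e+05 rad/s.
Step 2 — f₀ = ω₀/(2π) = 2.861e+04 Hz.
Step 3 — Parallel Q: Q = R/(ω₀L) = 10/(1.797e+05·0.000522) = 0.1066.
Step 4 — Bandwidth: Δω = ω₀/Q = 1.686e+06 rad/s; BW = Δω/(2π) = 2.684e+05 Hz.

(a) f₀ = 2.861e+04 Hz  (b) Q = 0.1066  (c) BW = 2.684e+05 Hz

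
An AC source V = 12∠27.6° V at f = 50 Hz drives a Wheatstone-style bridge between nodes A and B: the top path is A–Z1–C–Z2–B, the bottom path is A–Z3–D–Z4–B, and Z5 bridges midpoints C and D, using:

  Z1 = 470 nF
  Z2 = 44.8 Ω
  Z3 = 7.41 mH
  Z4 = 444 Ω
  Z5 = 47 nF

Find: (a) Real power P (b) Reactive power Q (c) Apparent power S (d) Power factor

Step 1 — Angular frequency: ω = 2π·f = 2π·50 = 314.2 rad/s.
Step 2 — Component impedances:
  Z1: Z = 1/(jωC) = -j/(ω·C) = 0 - j6773 Ω
  Z2: Z = R = 44.8 Ω
  Z3: Z = jωL = j·314.2·0.00741 = 0 + j2.328 Ω
  Z4: Z = R = 444 Ω
  Z5: Z = 1/(jωC) = -j/(ω·C) = 0 - j6.773e+04 Ω
Step 3 — Bridge requires nodal analysis (the Z5 bridge couples midpoints C and D, so the two paths cannot be reduced to a simple series/parallel combination). Setting node B to ground and injecting 1 A at node A, the 3-node admittance system at A, C, D solves to V_A = Z_AB = 441.8 - j29.52 Ω = 442.8∠-3.8° Ω.
Step 4 — Source phasor: V = 12∠27.6° V = 10.63 + j5.56 V.
Step 5 — Current: I = V / Z = 0.02313 + j0.01413 A = 0.0271∠31.4° A.
Step 6 — Complex power: S = V·I* = 0.3245 - j0.02169 VA.
Step 7 — Real power: P = Re(S) = 0.3245 W.
Step 8 — Reactive power: Q = Im(S) = -0.02169 VAR.
Step 9 — Apparent power: |S| = 0.3252 VA.
Step 10 — Power factor: PF = P/|S| = 0.9978 (leading).

(a) P = 0.3245 W  (b) Q = -0.02169 VAR  (c) S = 0.3252 VA  (d) PF = 0.9978 (leading)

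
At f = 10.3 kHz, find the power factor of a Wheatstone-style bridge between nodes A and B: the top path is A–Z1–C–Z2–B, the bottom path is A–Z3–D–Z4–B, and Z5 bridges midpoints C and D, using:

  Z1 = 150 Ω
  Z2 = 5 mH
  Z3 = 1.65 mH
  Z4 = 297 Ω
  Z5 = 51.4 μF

Step 1 — Angular frequency: ω = 2π·f = 2π·1.03e+04 = 6.472e+04 rad/s.
Step 2 — Component impedances:
  Z1: Z = R = 150 Ω
  Z2: Z = jωL = j·6.472e+04·0.005 = 0 + j323.6 Ω
  Z3: Z = jωL = j·6.472e+04·0.00165 = 0 + j106.8 Ω
  Z4: Z = R = 297 Ω
  Z5: Z = 1/(jωC) = -j/(ω·C) = 0 - j0.3006 Ω
Step 3 — Bridge requires nodal analysis (the Z5 bridge couples midpoints C and D, so the two paths cannot be reduced to a simple series/parallel combination). Setting node B to ground and injecting 1 A at node A, the 3-node admittance system at A, C, D solves to V_A = Z_AB = 211.6 + j219.1 Ω = 304.6∠46.0° Ω.
Step 4 — Power factor: PF = cos(φ) = Re(Z)/|Z| = 211.578/304.584 = 0.6946.
Step 5 — Type: Im(Z) = 219.1 ⇒ lagging (phase φ = 46.0°).

PF = 0.6946 (lagging, φ = 46.0°)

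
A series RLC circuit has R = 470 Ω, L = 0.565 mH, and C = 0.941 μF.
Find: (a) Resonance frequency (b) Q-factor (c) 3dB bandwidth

Step 1 — Resonance: ω₀ = 1/√(LC) = 1/√(0.000565·9.41e-07) = 4.337e+04 rad/s.
Step 2 — f₀ = ω₀/(2π) = 6902 Hz.
Step 3 — Series Q: Q = ω₀L/R = 4.337e+04·0.000565/470 = 0.05214.
Step 4 — Bandwidth: Δω = ω₀/Q = 8.319e+05 rad/s; BW = Δω/(2π) = 1.324e+05 Hz.

(a) f₀ = 6902 Hz  (b) Q = 0.05214  (c) BW = 1.324e+05 Hz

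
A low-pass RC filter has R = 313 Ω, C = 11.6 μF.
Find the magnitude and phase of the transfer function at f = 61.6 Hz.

Step 1 — Angular frequency: ω = 2π·61.6 = 387 rad/s.
Step 2 — Transfer function: H(jω) = 1/(1 + jωRC).
Step 3 — Denominator: 1 + jωRC = 1 + j·387·313·1.16e-05 = 1 + j1.405.
Step 4 — H = 0.3362 - j0.4724.
Step 5 — Magnitude: |H| = 0.5798 (-4.7 dB); phase: φ = -54.6°.

|H| = 0.5798 (-4.7 dB), φ = -54.6°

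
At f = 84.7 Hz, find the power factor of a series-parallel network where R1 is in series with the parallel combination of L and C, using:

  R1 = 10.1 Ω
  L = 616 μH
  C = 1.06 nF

Step 1 — Angular frequency: ω = 2π·f = 2π·84.7 = 532.2 rad/s.
Step 2 — Component impedances:
  R1: Z = R = 10.1 Ω
  L: Z = jωL = j·532.2·0.000616 = 0 + j0.3278 Ω
  C: Z = 1/(jωC) = -j/(ω·C) = 0 - j1.773e+06 Ω
Step 3 — Parallel branch: L || C = 1/(1/L + 1/C) = 0 + j0.3278 Ω.
Step 4 — Series with R1: Z_total = R1 + (L || C) = 10.1 + j0.3278 Ω = 10.11∠1.9° Ω.
Step 5 — Power factor: PF = cos(φ) = Re(Z)/|Z| = 10.1/10.105 = 0.9995.
Step 6 — Type: Im(Z) = 0.3278 ⇒ lagging (phase φ = 1.9°).

PF = 0.9995 (lagging, φ = 1.9°)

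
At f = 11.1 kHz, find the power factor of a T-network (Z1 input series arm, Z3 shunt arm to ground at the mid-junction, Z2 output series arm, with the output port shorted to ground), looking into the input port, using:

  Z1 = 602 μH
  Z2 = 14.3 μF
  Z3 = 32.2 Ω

Step 1 — Angular frequency: ω = 2π·f = 2π·1.11e+04 = 6.974e+04 rad/s.
Step 2 — Component impedances:
  Z1: Z = jωL = j·6.974e+04·0.000602 = 0 + j41.99 Ω
  Z2: Z = 1/(jωC) = -j/(ω·C) = 0 - j1.003 Ω
  Z3: Z = R = 32.2 Ω
Step 3 — With the output port shorted to ground, the output series arm Z2 runs from the junction to ground; the shunt arm Z3 also runs from the junction to ground. They appear in parallel: Z3 || Z2 = 0.03119 - j1.002 Ω.
Step 4 — Series with input arm Z1: Z_in = Z1 + (Z3 || Z2) = 0.03119 + j40.98 Ω = 40.98∠90.0° Ω.
Step 5 — Power factor: PF = cos(φ) = Re(Z)/|Z| = 0.03119/40.98 = 0.0007611.
Step 6 — Type: Im(Z) = 40.98 ⇒ lagging (phase φ = 90.0°).

PF = 0.0007611 (lagging, φ = 90.0°)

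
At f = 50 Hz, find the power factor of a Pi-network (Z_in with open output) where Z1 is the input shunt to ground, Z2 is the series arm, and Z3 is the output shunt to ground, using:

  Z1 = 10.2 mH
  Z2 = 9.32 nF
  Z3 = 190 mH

Step 1 — Angular frequency: ω = 2π·f = 2π·50 = 314.2 rad/s.
Step 2 — Component impedances:
  Z1: Z = jωL = j·314.2·0.0102 = 0 + j3.204 Ω
  Z2: Z = 1/(jωC) = -j/(ω·C) = 0 - j3.415e+05 Ω
  Z3: Z = jωL = j·314.2·0.19 = 0 + j59.69 Ω
Step 3 — With open output, the series arm Z2 and the output shunt Z3 appear in series to ground: Z2 + Z3 = 0 - j3.415e+05 Ω.
Step 4 — Parallel with input shunt Z1: Z_in = Z1 || (Z2 + Z3) = 0 + j3.204 Ω = 3.204∠90.0° Ω.
Step 5 — Power factor: PF = cos(φ) = Re(Z)/|Z| = -0/3.204 = -0.
Step 6 — Type: Im(Z) = 3.204 ⇒ lagging (phase φ = 90.0°).

PF = -0 (lagging, φ = 90.0°)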